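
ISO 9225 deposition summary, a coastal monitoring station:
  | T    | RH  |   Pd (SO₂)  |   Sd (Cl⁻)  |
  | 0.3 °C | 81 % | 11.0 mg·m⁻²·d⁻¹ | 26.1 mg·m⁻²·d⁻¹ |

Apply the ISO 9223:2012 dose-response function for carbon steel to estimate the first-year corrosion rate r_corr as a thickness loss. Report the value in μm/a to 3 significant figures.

carbon steel: f(T) = +0.150·(T−10) [T≤10 °C] = -1.4550
  SO₂ term: 1.77·11.0^0.52·exp(0.02·81-1.4550) = 7.264
  Cl⁻ term: 0.102·26.1^0.62·exp(0.033·81+0.04·0.3) = 11.3
  r_corr = 7.264 + 11.3 = 18.56 μm/a

r_corr = 18.6 μm/a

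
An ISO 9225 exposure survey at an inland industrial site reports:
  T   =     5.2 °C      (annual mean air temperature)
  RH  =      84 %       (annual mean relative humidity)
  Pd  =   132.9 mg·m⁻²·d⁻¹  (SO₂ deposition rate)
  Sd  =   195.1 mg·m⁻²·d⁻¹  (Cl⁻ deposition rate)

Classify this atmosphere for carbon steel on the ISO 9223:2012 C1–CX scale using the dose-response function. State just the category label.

carbon steel: temperature factor f = +0.150·(-4.8) = -0.7200
  Pd branch = 1.77·Pd^0.52·e^(0.02·RH+f) = 58.77 μm/a
  Cl⁻ term: 0.102·195.1^0.62·exp(0.033·84+0.04·5.2) = 52.81
  sum: 58.77 + 52.81 → r_corr = 111.6 μm/a
ISO 9223 Table 2 (carbon steel): 80 < 112 ≤ 200 μm/a ⇒ C5

C5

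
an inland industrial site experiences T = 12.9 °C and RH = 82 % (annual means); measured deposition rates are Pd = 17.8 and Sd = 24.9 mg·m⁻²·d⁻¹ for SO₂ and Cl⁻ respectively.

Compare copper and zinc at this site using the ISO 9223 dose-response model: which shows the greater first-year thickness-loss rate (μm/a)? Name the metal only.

copper: temperature factor f = -0.080·(2.9) = -0.2320
  SO₂ term: 0.0053·17.8^0.26·exp(0.059·82-0.2320) = 1.121
  Sd branch = 0.01025·Sd^0.27·e^(0.036·RH+0.049·T) = 0.8795 μm/a
  r_corr = 1.121 + 0.8795 = 2.001 μm/a
zinc: f(T) = -0.071·(T−10) [T>10 °C] = -0.2059
  Pd branch = 0.0129·Pd^0.44·e^(0.046·RH+f) = 1.62 μm/a
  Cl⁻ term: 0.0175·24.9^0.57·exp(0.008·82+0.085·12.9) = 0.6309
  r_corr = 1.62 + 0.6309 = 2.251 μm/a
Ordering by μm/a: zinc (2.25) > copper (2)

zinc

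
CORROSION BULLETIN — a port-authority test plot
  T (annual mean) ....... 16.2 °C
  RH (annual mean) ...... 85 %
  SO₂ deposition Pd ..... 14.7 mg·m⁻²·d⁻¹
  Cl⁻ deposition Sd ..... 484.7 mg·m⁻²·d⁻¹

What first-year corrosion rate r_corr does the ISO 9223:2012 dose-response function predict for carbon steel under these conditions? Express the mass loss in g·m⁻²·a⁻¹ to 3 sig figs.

carbon steel: temperature factor f = -0.054·(6.2) = -0.3348
  sulphur-dioxide contribution → 28.05 μm/a
  chloride contribution → 149 μm/a
  ⇒ r_corr(carbon steel) = 177.1 μm/a
Convert to mass loss: 177.1 μm/a × 7.85 g/cm³ = 1390 g·m⁻²·a⁻¹

r_corr = 1.39e+03 g·m⁻²·a⁻¹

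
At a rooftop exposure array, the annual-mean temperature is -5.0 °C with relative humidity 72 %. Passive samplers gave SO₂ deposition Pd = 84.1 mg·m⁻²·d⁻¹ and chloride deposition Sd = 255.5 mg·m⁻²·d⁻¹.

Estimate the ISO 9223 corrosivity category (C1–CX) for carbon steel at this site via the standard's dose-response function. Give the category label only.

C3

carbon steel: T≤10 °C ⇒ hinge +0.150·(-5.0−10) = -2.2500
  sulphur-dioxide contribution → 7.89 μm/a
  chloride contribution → 27.94 μm/a
  total first-year rate 35.83 μm/a
ISO 9223 Table 2 (carbon steel): 25 < 35.8 ≤ 50 μm/a ⇒ C3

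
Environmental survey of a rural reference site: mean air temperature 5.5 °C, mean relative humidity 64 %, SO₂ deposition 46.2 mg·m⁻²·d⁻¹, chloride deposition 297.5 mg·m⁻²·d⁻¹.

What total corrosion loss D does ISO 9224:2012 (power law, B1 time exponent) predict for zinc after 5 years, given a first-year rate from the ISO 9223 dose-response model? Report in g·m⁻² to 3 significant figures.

zinc: T≤10 °C ⇒ hinge +0.038·(5.5−10) = -0.1710
  sulphur-dioxide contribution → 1.115 μm/a
  chloride contribution → 1.198 μm/a
  total first-year rate 2.313 μm/a
Power-law: D(5) = r_corr · 5^0.813
  D(5) = 2.313 × 5^0.813 = 2.313 × 3.701 = 8.558 μm
  Mass loss = 8.558 μm × 7.14 g/cm³ = 61.11 g·m⁻²

D(5) = 61.1 g·m⁻²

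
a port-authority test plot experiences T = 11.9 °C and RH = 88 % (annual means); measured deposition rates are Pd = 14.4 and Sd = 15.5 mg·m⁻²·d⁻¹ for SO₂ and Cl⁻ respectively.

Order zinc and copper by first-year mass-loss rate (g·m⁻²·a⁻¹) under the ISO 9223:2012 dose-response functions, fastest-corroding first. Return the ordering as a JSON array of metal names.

["copper", "zinc"]

zinc: T>10 °C ⇒ hinge -0.071·(11.9−10) = -0.1349
  SO₂ term: 0.0129·14.4^0.44·exp(0.046·88-0.1349) = 2.088
  Cl⁻ term: 0.0175·15.5^0.57·exp(0.008·88+0.085·11.9) = 0.464
  sum: 2.088 + 0.464 → r_corr = 2.552 μm/a
  mass loss = 2.552 μm/a × 7.14 g/cm³ = 18.22 g·m⁻²·a⁻¹
copper: f(T) = -0.080·(T−10) [T>10 °C] = -0.1520
  Pd branch = 0.0053·Pd^0.26·e^(0.059·RH+f) = 1.638 μm/a
  Cl⁻ term: 0.01025·15.5^0.27·exp(0.036·88+0.049·11.9) = 0.9145
  r_corr = 1.638 + 0.9145 = 2.552 μm/a
  mass loss = 2.552 μm/a × 8.96 g/cm³ = 22.87 g·m⁻²·a⁻¹
Ordering by g·m⁻²·a⁻¹: copper (22.9) > zinc (18.2)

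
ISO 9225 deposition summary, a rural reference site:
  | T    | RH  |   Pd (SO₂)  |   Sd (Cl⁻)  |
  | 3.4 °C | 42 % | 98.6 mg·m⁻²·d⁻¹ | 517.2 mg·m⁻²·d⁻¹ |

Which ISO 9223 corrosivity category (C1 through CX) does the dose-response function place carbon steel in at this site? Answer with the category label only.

C3

carbon steel: T≤10 °C ⇒ hinge +0.150·(3.4−10) = -0.9900
  SO₂ term: 1.77·98.6^0.52·exp(0.02·42-0.9900) = 16.58
  Cl⁻ term: 0.102·517.2^0.62·exp(0.033·42+0.04·3.4) = 22.49
  r_corr = 16.58 + 22.49 = 39.08 μm/a
39.1 μm/a falls in (25, 50] for carbon steel → category C3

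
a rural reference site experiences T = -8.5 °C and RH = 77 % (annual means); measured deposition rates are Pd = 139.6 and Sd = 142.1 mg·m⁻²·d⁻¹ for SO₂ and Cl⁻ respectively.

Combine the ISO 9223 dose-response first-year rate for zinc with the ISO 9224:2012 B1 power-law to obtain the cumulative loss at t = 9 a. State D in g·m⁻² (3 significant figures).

D(9) = 93.9 g·m⁻²

zinc: temperature factor f = +0.038·(-18.5) = -0.7030
  Pd branch = 0.0129·Pd^0.44·e^(0.046·RH+f) = 1.938 μm/a
  Sd branch = 0.0175·Sd^0.57·e^(0.008·RH+0.085·T) = 0.2653 μm/a
  sum: 1.938 + 0.2653 → r_corr = 2.203 μm/a
Power-law: D(9) = r_corr · 9^0.813
  D(9) = 2.203 × 9^0.813 = 2.203 × 5.968 = 13.15 μm
  Mass loss = 13.15 μm × 7.14 g/cm³ = 93.87 g·m⁻²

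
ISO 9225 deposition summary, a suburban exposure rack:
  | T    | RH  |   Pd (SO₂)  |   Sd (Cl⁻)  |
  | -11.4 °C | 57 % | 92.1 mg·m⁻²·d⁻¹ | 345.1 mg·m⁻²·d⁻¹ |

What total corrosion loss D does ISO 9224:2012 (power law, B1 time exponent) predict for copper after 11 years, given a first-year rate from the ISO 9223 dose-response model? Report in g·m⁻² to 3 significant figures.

D(11) = 11.3 g·m⁻²

copper: f(T) = +0.126·(T−10) [T≤10 °C] = -2.6964
  SO₂ term: 0.0053·92.1^0.26·exp(0.059·57-2.6964) = 0.03346
  Sd branch = 0.01025·Sd^0.27·e^(0.036·RH+0.049·T) = 0.2211 μm/a
  r_corr = 0.03346 + 0.2211 = 0.2545 μm/a
ISO 9224: D(t) = r_corr · t^b with b = 0.667 (copper, B1)
  D(11) = 0.2545 × 11^0.667 = 0.2545 × 4.95 = 1.26 μm
  Mass loss = 1.26 μm × 8.96 g/cm³ = 11.29 g·m⁻²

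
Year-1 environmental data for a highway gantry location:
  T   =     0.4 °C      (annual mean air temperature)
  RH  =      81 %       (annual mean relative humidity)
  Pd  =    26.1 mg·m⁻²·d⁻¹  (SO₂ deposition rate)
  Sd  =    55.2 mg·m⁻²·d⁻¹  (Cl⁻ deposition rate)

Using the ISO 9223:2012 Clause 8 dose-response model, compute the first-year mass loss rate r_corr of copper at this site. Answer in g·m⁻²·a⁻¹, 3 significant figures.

copper: T≤10 °C ⇒ hinge +0.126·(0.4−10) = -1.2096
  Pd branch = 0.0053·Pd^0.26·e^(0.059·RH+f) = 0.4393 μm/a
  Sd branch = 0.01025·Sd^0.27·e^(0.036·RH+0.049·T) = 0.5701 μm/a
  sum: 0.4393 + 0.5701 → r_corr = 1.009 μm/a
Convert to mass loss: 1.009 μm/a × 8.96 g/cm³ = 9.044 g·m⁻²·a⁻¹

r_corr = 9.04 g·m⁻²·a⁻¹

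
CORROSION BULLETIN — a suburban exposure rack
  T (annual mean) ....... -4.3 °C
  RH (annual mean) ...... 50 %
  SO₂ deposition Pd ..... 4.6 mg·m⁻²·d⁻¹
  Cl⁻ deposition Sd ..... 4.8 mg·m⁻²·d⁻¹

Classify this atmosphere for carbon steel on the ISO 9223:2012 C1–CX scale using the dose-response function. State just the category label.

C2

carbon steel: f(T) = +0.150·(T−10) [T≤10 °C] = -2.1450
  Pd branch = 1.77·Pd^0.52·e^(0.02·RH+f) = 1.245 μm/a
  Sd branch = 0.102·Sd^0.62·e^(0.033·RH+0.04·T) = 1.183 μm/a
  r_corr = 1.245 + 1.183 = 2.428 μm/a
2.43 μm/a falls in (1.3, 25] for carbon steel → category C2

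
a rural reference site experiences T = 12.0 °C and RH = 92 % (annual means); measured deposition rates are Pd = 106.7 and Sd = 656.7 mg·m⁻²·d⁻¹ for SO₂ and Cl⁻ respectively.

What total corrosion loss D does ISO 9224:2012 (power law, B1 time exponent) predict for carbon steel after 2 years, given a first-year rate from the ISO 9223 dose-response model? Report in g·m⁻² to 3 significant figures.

D(2) = 3.44e+03 g·m⁻²

carbon steel: f(T) = -0.054·(T−10) [T>10 °C] = -0.1080
  sulphur-dioxide contribution → 113.5 μm/a
  chloride contribution → 191.6 μm/a
  ⇒ r_corr(carbon steel) = 305 μm/a
Long-term exponent b (ISO 9224 Table 2, B1) = 0.523
  D(2) = 305 × 2^0.523 = 305 × 1.437 = 438.3 μm
  Mass loss = 438.3 μm × 7.85 g/cm³ = 3441 g·m⁻²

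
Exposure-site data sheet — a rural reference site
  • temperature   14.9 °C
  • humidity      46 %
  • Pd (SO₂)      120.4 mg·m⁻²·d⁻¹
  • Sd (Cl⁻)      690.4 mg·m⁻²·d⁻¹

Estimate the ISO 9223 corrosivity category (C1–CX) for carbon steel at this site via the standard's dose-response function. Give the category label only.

carbon steel: T>10 °C ⇒ hinge -0.054·(14.9−10) = -0.2646
  SO₂ term: 1.77·120.4^0.52·exp(0.02·46-0.2646) = 41.17
  Cl⁻ term: 0.102·690.4^0.62·exp(0.033·46+0.04·14.9) = 48.63
  r_corr = 41.17 + 48.63 = 89.8 μm/a
Category bounds: 80…200 μm/a bracket r_corr ⇒ C5

C5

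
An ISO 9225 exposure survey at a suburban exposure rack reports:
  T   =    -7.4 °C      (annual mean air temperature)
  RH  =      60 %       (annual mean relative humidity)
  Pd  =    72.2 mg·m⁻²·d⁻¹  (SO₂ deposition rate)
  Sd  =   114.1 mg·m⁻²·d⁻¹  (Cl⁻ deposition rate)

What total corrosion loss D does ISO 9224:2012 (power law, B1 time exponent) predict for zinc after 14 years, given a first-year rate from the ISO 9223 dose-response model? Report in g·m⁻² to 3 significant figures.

D(14) = 55.9 g·m⁻²

zinc: temperature factor f = +0.038·(-17.4) = -0.6612
  Pd branch = 0.0129·Pd^0.44·e^(0.046·RH+f) = 0.6916 μm/a
  Cl⁻ term: 0.0175·114.1^0.57·exp(0.008·60+0.085·-7.4) = 0.2244
  sum: 0.6916 + 0.2244 → r_corr = 0.916 μm/a
Power-law: D(14) = r_corr · 14^0.813
  D(14) = 0.916 × 14^0.813 = 0.916 × 8.547 = 7.828 μm
  Mass loss = 7.828 μm × 7.14 g/cm³ = 55.9 g·m⁻²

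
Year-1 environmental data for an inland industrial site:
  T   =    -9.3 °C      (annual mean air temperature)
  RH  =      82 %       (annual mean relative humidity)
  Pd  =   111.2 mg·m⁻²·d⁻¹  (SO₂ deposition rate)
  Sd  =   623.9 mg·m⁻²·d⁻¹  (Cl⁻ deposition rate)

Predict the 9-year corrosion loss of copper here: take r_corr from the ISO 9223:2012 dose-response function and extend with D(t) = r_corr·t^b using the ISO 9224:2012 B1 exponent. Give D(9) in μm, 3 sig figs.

D(9) = 3.93 μm

copper: temperature factor f = +0.126·(-19.3) = -2.4318
  sulphur-dioxide contribution → 0.2001 μm/a
  chloride contribution → 0.7072 μm/a
  total first-year rate 0.9073 μm/a
Long-term exponent b (ISO 9224 Table 2, B1) = 0.667
  D(9) = 0.9073 × 9^0.667 = 0.9073 × 4.33 = 3.929 μm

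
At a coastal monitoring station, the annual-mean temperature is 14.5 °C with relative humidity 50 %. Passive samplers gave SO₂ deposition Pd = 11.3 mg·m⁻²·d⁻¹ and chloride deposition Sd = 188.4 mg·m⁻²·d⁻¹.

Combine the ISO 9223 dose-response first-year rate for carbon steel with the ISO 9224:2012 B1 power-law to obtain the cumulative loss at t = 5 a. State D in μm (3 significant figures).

D(5) = 87.5 μm

carbon steel: T>10 °C ⇒ hinge -0.054·(14.5−10) = -0.2430
  sulphur-dioxide contribution → 13.31 μm/a
  chloride contribution → 24.41 μm/a
  ⇒ r_corr(carbon steel) = 37.73 μm/a
ISO 9224: D(t) = r_corr · t^b with b = 0.523 (carbon steel, B1)
  D(5) = 37.73 × 5^0.523 = 37.73 × 2.32 = 87.54 μm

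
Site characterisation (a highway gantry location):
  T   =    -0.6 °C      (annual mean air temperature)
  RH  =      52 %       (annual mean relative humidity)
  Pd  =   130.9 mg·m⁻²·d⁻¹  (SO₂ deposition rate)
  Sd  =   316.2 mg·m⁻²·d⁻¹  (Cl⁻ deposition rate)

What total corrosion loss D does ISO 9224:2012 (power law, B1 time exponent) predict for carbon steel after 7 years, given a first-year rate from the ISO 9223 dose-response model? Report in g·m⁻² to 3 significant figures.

carbon steel: temperature factor f = +0.150·(-10.6) = -1.5900
  sulphur-dioxide contribution → 12.88 μm/a
  chloride contribution → 19.65 μm/a
  ⇒ r_corr(carbon steel) = 32.53 μm/a
Long-term exponent b (ISO 9224 Table 2, B1) = 0.523
  D(7) = 32.53 × 7^0.523 = 32.53 × 2.767 = 90.01 μm
  Mass loss = 90.01 μm × 7.85 g/cm³ = 706.6 g·m⁻²

D(7) = 707 g·m⁻²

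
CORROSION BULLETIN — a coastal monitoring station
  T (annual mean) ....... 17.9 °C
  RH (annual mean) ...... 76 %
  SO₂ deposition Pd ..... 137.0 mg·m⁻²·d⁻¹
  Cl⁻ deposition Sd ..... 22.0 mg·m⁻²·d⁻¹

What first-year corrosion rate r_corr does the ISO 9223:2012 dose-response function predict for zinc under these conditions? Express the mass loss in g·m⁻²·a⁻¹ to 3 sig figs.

zinc: temperature factor f = -0.071·(7.9) = -0.5609
  Pd branch = 0.0129·Pd^0.44·e^(0.046·RH+f) = 2.116 μm/a
  Cl⁻ term: 0.0175·22.0^0.57·exp(0.008·76+0.085·17.9) = 0.8571
  sum: 2.116 + 0.8571 → r_corr = 2.973 μm/a
Convert to mass loss: 2.973 μm/a × 7.14 g/cm³ = 21.23 g·m⁻²·a⁻¹

r_corr = 21.2 g·m⁻²·a⁻¹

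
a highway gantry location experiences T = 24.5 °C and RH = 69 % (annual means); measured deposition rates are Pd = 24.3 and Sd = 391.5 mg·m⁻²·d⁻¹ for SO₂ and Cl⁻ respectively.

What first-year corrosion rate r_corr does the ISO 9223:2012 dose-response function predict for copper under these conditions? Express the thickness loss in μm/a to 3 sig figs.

r_corr = 2.27 μm/a

copper: temperature factor f = -0.080·(14.5) = -1.1600
  SO₂ term: 0.0053·24.3^0.26·exp(0.059·69-1.1600) = 0.2232
  Sd branch = 0.01025·Sd^0.27·e^(0.036·RH+0.049·T) = 2.046 μm/a
  r_corr = 0.2232 + 2.046 = 2.269 μm/a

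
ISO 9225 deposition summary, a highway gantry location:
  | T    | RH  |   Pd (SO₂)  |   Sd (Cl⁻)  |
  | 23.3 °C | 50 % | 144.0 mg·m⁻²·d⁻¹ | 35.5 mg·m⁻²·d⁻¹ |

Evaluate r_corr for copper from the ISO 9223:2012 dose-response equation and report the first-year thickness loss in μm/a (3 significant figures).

copper: temperature factor f = -0.080·(13.3) = -1.0640
  Pd branch = 0.0053·Pd^0.26·e^(0.059·RH+f) = 0.1272 μm/a
  Sd branch = 0.01025·Sd^0.27·e^(0.036·RH+0.049·T) = 0.5092 μm/a
  r_corr = 0.1272 + 0.5092 = 0.6364 μm/a

r_corr = 0.636 μm/a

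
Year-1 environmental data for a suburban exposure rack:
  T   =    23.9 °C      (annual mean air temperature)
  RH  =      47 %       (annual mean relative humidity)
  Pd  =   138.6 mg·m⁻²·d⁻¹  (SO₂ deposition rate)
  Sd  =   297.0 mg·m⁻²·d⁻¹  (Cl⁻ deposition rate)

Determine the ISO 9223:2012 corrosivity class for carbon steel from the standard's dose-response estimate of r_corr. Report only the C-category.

carbon steel: temperature factor f = -0.054·(13.9) = -0.7506
  SO₂ term: 1.77·138.6^0.52·exp(0.02·47-0.7506) = 27.79
  Sd branch = 0.102·Sd^0.62·e^(0.033·RH+0.04·T) = 42.71 μm/a
  r_corr = 27.79 + 42.71 = 70.5 μm/a
ISO 9223 Table 2 (carbon steel): 50 < 70.5 ≤ 80 μm/a ⇒ C4

C4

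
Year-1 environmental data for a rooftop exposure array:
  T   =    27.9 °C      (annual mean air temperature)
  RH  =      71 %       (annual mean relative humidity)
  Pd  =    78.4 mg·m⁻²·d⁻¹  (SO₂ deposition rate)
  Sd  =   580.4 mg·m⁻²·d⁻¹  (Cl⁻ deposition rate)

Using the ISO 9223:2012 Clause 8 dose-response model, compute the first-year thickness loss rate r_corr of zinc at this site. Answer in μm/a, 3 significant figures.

zinc: temperature factor f = -0.071·(17.9) = -1.2709
  SO₂ term: 0.0129·78.4^0.44·exp(0.046·71-1.2709) = 0.6465
  Sd branch = 0.0175·Sd^0.57·e^(0.008·RH+0.085·T) = 12.44 μm/a
  r_corr = 0.6465 + 12.44 = 13.09 μm/a

r_corr = 13.1 μm/a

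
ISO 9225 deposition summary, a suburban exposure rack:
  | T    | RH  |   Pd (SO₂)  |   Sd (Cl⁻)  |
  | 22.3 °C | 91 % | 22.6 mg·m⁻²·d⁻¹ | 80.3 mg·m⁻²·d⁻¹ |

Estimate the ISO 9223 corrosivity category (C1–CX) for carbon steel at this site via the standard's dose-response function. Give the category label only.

C5

carbon steel: f(T) = -0.054·(T−10) [T>10 °C] = -0.6642
  sulphur-dioxide contribution → 28.45 μm/a
  chloride contribution → 76.05 μm/a
  ⇒ r_corr(carbon steel) = 104.5 μm/a
ISO 9223 Table 2 (carbon steel): 80 < 104 ≤ 200 μm/a ⇒ C5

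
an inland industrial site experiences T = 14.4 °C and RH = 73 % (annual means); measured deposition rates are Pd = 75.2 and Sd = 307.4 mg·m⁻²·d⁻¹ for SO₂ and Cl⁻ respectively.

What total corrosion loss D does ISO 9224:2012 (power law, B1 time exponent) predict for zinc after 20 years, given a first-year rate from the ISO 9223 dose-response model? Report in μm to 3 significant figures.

D(20) = 52.6 μm

zinc: T>10 °C ⇒ hinge -0.071·(14.4−10) = -0.3124
  Pd branch = 0.0129·Pd^0.44·e^(0.046·RH+f) = 1.815 μm/a
  Sd branch = 0.0175·Sd^0.57·e^(0.008·RH+0.085·T) = 2.794 μm/a
  r_corr = 1.815 + 2.794 = 4.609 μm/a
ISO 9224: D(t) = r_corr · t^b with b = 0.813 (zinc, B1)
  D(20) = 4.609 × 20^0.813 = 4.609 × 11.42 = 52.64 μm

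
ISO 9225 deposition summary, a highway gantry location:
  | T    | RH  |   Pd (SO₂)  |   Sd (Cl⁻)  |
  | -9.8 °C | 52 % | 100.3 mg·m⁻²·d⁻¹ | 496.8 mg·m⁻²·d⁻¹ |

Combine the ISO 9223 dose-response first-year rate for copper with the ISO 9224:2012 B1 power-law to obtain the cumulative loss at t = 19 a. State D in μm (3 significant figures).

D(19) = 1.79 μm

copper: T≤10 °C ⇒ hinge +0.126·(-9.8−10) = -2.4948
  sulphur-dioxide contribution → 0.03116 μm/a
  chloride contribution → 0.2204 μm/a
  total first-year rate 0.2515 μm/a
ISO 9224: D(t) = r_corr · t^b with b = 0.667 (copper, B1)
  D(19) = 0.2515 × 19^0.667 = 0.2515 × 7.127 = 1.793 μm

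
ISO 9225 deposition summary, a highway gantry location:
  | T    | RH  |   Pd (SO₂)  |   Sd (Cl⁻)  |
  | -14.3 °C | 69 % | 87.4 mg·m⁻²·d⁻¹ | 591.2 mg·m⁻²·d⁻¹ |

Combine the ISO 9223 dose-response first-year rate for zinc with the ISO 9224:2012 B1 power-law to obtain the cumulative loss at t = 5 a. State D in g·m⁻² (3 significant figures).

D(5) = 32.2 g·m⁻²

zinc: f(T) = +0.038·(T−10) [T≤10 °C] = -0.9234
  SO₂ term: 0.0129·87.4^0.44·exp(0.046·69-0.9234) = 0.8755
  Cl⁻ term: 0.0175·591.2^0.57·exp(0.008·69+0.085·-14.3) = 0.3426
  sum: 0.8755 + 0.3426 → r_corr = 1.218 μm/a
ISO 9224: D(t) = r_corr · t^b with b = 0.813 (zinc, B1)
  D(5) = 1.218 × 5^0.813 = 1.218 × 3.701 = 4.508 μm
  Mass loss = 4.508 μm × 7.14 g/cm³ = 32.19 g·m⁻²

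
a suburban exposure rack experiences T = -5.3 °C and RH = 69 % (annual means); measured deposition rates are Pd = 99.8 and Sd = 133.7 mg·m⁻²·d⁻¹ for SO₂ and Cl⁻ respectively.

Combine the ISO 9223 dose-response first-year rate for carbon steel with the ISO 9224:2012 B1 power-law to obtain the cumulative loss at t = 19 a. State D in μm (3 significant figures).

D(19) = 114 μm

carbon steel: T≤10 °C ⇒ hinge +0.150·(-5.3−10) = -2.2950
  SO₂ term: 1.77·99.8^0.52·exp(0.02·69-2.2950) = 7.765
  Cl⁻ term: 0.102·133.7^0.62·exp(0.033·69+0.04·-5.3) = 16.73
  sum: 7.765 + 16.73 → r_corr = 24.5 μm/a
Power-law: D(19) = r_corr · 19^0.523
  D(19) = 24.5 × 19^0.523 = 24.5 × 4.664 = 114.3 μm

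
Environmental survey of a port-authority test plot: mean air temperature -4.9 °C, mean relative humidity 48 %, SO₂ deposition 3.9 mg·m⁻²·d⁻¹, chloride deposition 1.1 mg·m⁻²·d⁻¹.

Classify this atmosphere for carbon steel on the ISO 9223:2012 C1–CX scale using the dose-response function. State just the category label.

C2

carbon steel: T≤10 °C ⇒ hinge +0.150·(-4.9−10) = -2.2350
  Pd branch = 1.77·Pd^0.52·e^(0.02·RH+f) = 1.004 μm/a
  Cl⁻ term: 0.102·1.1^0.62·exp(0.033·48+0.04·-4.9) = 0.4336
  r_corr = 1.004 + 0.4336 = 1.437 μm/a
1.44 μm/a falls in (1.3, 25] for carbon steel → category C2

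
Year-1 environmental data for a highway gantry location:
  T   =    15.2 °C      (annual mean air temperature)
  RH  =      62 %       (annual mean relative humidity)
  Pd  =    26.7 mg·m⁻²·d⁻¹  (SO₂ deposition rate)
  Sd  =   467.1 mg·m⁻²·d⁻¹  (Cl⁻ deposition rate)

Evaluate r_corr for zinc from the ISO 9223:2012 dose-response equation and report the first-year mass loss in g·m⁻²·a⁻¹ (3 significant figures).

r_corr = 29.5 g·m⁻²·a⁻¹

zinc: f(T) = -0.071·(T−10) [T>10 °C] = -0.3692
  SO₂ term: 0.0129·26.7^0.44·exp(0.046·62-0.3692) = 0.6554
  Cl⁻ term: 0.0175·467.1^0.57·exp(0.008·62+0.085·15.2) = 3.476
  r_corr = 0.6554 + 3.476 = 4.132 μm/a
Convert to mass loss: 4.132 μm/a × 7.14 g/cm³ = 29.5 g·m⁻²·a⁻¹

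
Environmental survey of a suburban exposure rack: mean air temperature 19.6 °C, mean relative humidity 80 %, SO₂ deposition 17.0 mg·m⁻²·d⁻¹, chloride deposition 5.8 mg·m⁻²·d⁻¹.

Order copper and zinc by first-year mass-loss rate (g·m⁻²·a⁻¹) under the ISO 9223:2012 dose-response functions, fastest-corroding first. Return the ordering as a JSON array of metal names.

["copper", "zinc"]

copper: T>10 °C ⇒ hinge -0.080·(19.6−10) = -0.7680
  SO₂ term: 0.0053·17.0^0.26·exp(0.059·80-0.7680) = 0.5761
  Sd branch = 0.01025·Sd^0.27·e^(0.036·RH+0.049·T) = 0.7669 μm/a
  sum: 0.5761 + 0.7669 → r_corr = 1.343 μm/a
  mass loss = 1.343 μm/a × 8.96 g/cm³ = 12.03 g·m⁻²·a⁻¹
zinc: T>10 °C ⇒ hinge -0.071·(19.6−10) = -0.6816
  SO₂ term: 0.0129·17.0^0.44·exp(0.046·80-0.6816) = 0.8999
  Sd branch = 0.0175·Sd^0.57·e^(0.008·RH+0.085·T) = 0.4783 μm/a
  r_corr = 0.8999 + 0.4783 = 1.378 μm/a
  mass loss = 1.378 μm/a × 7.14 g/cm³ = 9.84 g·m⁻²·a⁻¹
Ordering by g·m⁻²·a⁻¹: copper (12) > zinc (9.84)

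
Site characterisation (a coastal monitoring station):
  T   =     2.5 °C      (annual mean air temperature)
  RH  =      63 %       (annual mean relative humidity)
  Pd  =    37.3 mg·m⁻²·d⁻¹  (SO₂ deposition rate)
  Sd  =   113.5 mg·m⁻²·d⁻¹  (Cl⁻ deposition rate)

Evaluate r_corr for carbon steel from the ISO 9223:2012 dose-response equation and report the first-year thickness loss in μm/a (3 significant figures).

carbon steel: temperature factor f = +0.150·(-7.5) = -1.1250
  SO₂ term: 1.77·37.3^0.52·exp(0.02·63-1.1250) = 13.3
  Sd branch = 0.102·Sd^0.62·e^(0.033·RH+0.04·T) = 16.94 μm/a
  r_corr = 13.3 + 16.94 = 30.25 μm/a

r_corr = 30.2 μm/a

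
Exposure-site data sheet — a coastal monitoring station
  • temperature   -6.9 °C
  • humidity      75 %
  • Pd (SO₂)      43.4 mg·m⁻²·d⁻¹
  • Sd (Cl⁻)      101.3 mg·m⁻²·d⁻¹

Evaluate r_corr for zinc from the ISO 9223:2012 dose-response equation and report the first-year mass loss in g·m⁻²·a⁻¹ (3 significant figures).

zinc: temperature factor f = +0.038·(-16.9) = -0.6422
  SO₂ term: 0.0129·43.4^0.44·exp(0.046·75-0.6422) = 1.123
  Cl⁻ term: 0.0175·101.3^0.57·exp(0.008·75+0.085·-6.9) = 0.2467
  sum: 1.123 + 0.2467 → r_corr = 1.37 μm/a
Convert to mass loss: 1.37 μm/a × 7.14 g/cm³ = 9.782 g·m⁻²·a⁻¹

r_corr = 9.78 g·m⁻²·a⁻¹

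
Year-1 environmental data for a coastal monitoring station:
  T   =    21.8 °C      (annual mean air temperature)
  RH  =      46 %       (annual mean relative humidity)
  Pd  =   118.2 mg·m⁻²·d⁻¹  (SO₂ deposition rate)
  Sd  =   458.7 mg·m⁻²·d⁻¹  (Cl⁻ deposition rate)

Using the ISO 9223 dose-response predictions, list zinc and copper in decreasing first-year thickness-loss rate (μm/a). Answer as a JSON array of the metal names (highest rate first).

["zinc", "copper"]

zinc: temperature factor f = -0.071·(11.8) = -0.8378
  Pd branch = 0.0129·Pd^0.44·e^(0.046·RH+f) = 0.3781 μm/a
  Cl⁻ term: 0.0175·458.7^0.57·exp(0.008·46+0.085·21.8) = 5.305
  sum: 0.3781 + 5.305 → r_corr = 5.683 μm/a
copper: temperature factor f = -0.080·(11.8) = -0.9440
  Pd branch = 0.0053·Pd^0.26·e^(0.059·RH+f) = 0.1076 μm/a
  Sd branch = 0.01025·Sd^0.27·e^(0.036·RH+0.049·T) = 0.8174 μm/a
  r_corr = 0.1076 + 0.8174 = 0.925 μm/a
Ordering by μm/a: zinc (5.68) > copper (0.925)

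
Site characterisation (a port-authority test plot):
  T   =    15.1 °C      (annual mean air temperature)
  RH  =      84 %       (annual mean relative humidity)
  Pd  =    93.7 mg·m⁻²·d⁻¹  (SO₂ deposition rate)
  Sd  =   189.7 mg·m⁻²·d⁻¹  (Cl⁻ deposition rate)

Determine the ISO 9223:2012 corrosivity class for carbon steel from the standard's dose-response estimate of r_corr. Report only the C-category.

C5

carbon steel: temperature factor f = -0.054·(5.1) = -0.2754
  Pd branch = 1.77·Pd^0.52·e^(0.02·RH+f) = 76.43 μm/a
  Sd branch = 0.102·Sd^0.62·e^(0.033·RH+0.04·T) = 77.12 μm/a
  r_corr = 76.43 + 77.12 = 153.6 μm/a
154 μm/a falls in (80, 200] for carbon steel → category C5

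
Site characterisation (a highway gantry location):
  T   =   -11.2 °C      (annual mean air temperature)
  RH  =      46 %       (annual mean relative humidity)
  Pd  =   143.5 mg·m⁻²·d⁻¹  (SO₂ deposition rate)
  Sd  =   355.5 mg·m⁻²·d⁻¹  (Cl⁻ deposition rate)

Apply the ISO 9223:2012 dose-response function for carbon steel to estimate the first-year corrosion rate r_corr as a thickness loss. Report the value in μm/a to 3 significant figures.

carbon steel: T≤10 °C ⇒ hinge +0.150·(-11.2−10) = -3.1800
  SO₂ term: 1.77·143.5^0.52·exp(0.02·46-3.1800) = 2.444
  Cl⁻ term: 0.102·355.5^0.62·exp(0.033·46+0.04·-11.2) = 11.35
  r_corr = 2.444 + 11.35 = 13.79 μm/a

r_corr = 13.8 μm/a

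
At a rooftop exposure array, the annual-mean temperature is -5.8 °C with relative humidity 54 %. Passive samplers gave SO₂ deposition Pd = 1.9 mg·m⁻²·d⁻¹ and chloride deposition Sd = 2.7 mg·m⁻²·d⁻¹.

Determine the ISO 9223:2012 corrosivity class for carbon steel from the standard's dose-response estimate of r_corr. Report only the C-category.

C2

carbon steel: T≤10 °C ⇒ hinge +0.150·(-5.8−10) = -2.3700
  sulphur-dioxide contribution → 0.6803 μm/a
  chloride contribution → 0.8896 μm/a
  total first-year rate 1.57 μm/a
ISO 9223 Table 2 (carbon steel): 1.3 < 1.57 ≤ 25 μm/a ⇒ C2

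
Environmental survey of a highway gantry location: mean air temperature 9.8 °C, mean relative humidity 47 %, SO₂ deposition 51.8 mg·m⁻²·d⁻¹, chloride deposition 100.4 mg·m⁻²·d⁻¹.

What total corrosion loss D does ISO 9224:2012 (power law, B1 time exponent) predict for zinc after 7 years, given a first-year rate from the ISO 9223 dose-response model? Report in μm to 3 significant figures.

D(7) = 7.02 μm

zinc: temperature factor f = +0.038·(-0.2) = -0.0076
  Pd branch = 0.0129·Pd^0.44·e^(0.046·RH+f) = 0.6317 μm/a
  Cl⁻ term: 0.0175·100.4^0.57·exp(0.008·47+0.085·9.8) = 0.8111
  r_corr = 0.6317 + 0.8111 = 1.443 μm/a
Long-term exponent b (ISO 9224 Table 2, B1) = 0.813
  D(7) = 1.443 × 7^0.813 = 1.443 × 4.865 = 7.019 μm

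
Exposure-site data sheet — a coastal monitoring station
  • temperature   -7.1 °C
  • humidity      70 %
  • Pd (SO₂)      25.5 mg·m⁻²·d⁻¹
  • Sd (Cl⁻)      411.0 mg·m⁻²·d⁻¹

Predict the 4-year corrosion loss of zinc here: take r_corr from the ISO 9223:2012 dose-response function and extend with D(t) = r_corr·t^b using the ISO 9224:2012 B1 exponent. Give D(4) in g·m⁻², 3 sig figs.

zinc: f(T) = +0.038·(T−10) [T≤10 °C] = -0.6498
  sulphur-dioxide contribution → 0.701 μm/a
  chloride contribution → 0.5176 μm/a
  total first-year rate 1.219 μm/a
Power-law: D(4) = r_corr · 4^0.813
  D(4) = 1.219 × 4^0.813 = 1.219 × 3.087 = 3.761 μm
  Mass loss = 3.761 μm × 7.14 g/cm³ = 26.86 g·m⁻²

D(4) = 26.9 g·m⁻²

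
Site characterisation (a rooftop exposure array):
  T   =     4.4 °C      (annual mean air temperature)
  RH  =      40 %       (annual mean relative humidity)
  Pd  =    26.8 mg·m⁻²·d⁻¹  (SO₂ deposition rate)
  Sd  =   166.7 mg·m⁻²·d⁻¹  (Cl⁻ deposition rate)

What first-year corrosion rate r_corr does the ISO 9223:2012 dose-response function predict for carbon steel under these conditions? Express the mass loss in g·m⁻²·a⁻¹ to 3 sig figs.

carbon steel: T≤10 °C ⇒ hinge +0.150·(4.4−10) = -0.8400
  Pd branch = 1.77·Pd^0.52·e^(0.02·RH+f) = 9.402 μm/a
  Cl⁻ term: 0.102·166.7^0.62·exp(0.033·40+0.04·4.4) = 10.86
  sum: 9.402 + 10.86 → r_corr = 20.26 μm/a
Convert to mass loss: 20.26 μm/a × 7.85 g/cm³ = 159.1 g·m⁻²·a⁻¹

r_corr = 159 g·m⁻²·a⁻¹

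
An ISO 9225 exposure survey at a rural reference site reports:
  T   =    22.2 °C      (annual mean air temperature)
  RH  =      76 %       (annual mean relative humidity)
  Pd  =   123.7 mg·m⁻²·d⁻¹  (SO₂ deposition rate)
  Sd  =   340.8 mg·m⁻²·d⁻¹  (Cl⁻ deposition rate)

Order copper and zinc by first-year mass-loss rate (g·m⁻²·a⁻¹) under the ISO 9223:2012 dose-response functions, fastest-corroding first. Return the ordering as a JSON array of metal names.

copper: T>10 °C ⇒ hinge -0.080·(22.2−10) = -0.9760
  SO₂ term: 0.0053·123.7^0.26·exp(0.059·76-0.9760) = 0.6192
  Cl⁻ term: 0.01025·340.8^0.27·exp(0.036·76+0.049·22.2) = 2.265
  sum: 0.6192 + 2.265 → r_corr = 2.885 μm/a
  mass loss = 2.885 μm/a × 8.96 g/cm³ = 25.85 g·m⁻²·a⁻¹
zinc: temperature factor f = -0.071·(12.2) = -0.8662
  SO₂ term: 0.0129·123.7^0.44·exp(0.046·76-0.8662) = 1.491
  Cl⁻ term: 0.0175·340.8^0.57·exp(0.008·76+0.085·22.2) = 5.89
  r_corr = 1.491 + 5.89 = 7.381 μm/a
  mass loss = 7.381 μm/a × 7.14 g/cm³ = 52.7 g·m⁻²·a⁻¹
Ordering by g·m⁻²·a⁻¹: zinc (52.7) > copper (25.8)

["zinc", "copper"]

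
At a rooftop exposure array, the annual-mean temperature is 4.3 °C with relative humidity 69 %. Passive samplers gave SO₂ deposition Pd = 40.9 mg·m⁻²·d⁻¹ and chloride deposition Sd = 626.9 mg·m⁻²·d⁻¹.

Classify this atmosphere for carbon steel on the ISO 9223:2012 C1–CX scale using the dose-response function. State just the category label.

carbon steel: T≤10 °C ⇒ hinge +0.150·(4.3−10) = -0.8550
  Pd branch = 1.77·Pd^0.52·e^(0.02·RH+f) = 20.61 μm/a
  Sd branch = 0.102·Sd^0.62·e^(0.033·RH+0.04·T) = 64.04 μm/a
  sum: 20.61 + 64.04 → r_corr = 84.65 μm/a
84.6 μm/a falls in (80, 200] for carbon steel → category C5

C5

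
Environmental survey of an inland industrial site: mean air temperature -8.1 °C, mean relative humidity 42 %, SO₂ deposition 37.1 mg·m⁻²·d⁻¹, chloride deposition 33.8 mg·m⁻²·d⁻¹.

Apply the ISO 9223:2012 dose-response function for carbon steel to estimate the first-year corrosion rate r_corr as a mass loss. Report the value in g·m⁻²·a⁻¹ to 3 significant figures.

carbon steel: f(T) = +0.150·(T−10) [T≤10 °C] = -2.7150
  sulphur-dioxide contribution → 1.777 μm/a
  chloride contribution → 2.617 μm/a
  ⇒ r_corr(carbon steel) = 4.394 μm/a
Convert to mass loss: 4.394 μm/a × 7.85 g/cm³ = 34.49 g·m⁻²·a⁻¹

r_corr = 34.5 g·m⁻²·a⁻¹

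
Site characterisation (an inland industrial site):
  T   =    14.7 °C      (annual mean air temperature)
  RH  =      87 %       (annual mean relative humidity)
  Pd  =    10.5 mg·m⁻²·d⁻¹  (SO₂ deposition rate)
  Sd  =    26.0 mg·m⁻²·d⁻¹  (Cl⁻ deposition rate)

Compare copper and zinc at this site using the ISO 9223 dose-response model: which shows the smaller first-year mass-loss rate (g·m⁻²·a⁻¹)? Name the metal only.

zinc

copper: f(T) = -0.080·(T−10) [T>10 °C] = -0.3760
  SO₂ term: 0.0053·10.5^0.26·exp(0.059·87-0.3760) = 1.137
  Cl⁻ term: 0.01025·26.0^0.27·exp(0.036·87+0.049·14.7) = 1.164
  r_corr = 1.137 + 1.164 = 2.3 μm/a
  mass loss = 2.3 μm/a × 8.96 g/cm³ = 20.61 g·m⁻²·a⁻¹
zinc: f(T) = -0.071·(T−10) [T>10 °C] = -0.3337
  SO₂ term: 0.0129·10.5^0.44·exp(0.046·87-0.3337) = 1.422
  Cl⁻ term: 0.0175·26.0^0.57·exp(0.008·87+0.085·14.7) = 0.7843
  r_corr = 1.422 + 0.7843 = 2.207 μm/a
  mass loss = 2.207 μm/a × 7.14 g/cm³ = 15.76 g·m⁻²·a⁻¹
Ordering by g·m⁻²·a⁻¹: copper (20.6) > zinc (15.8)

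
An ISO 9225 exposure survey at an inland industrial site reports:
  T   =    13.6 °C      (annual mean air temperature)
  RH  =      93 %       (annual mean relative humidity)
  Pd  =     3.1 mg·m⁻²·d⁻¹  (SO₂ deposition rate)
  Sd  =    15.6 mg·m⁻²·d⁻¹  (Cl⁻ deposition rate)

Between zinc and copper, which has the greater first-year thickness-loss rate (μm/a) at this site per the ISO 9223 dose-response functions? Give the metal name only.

copper

zinc: temperature factor f = -0.071·(3.6) = -0.2556
  sulphur-dioxide contribution → 1.185 μm/a
  chloride contribution → 0.5601 μm/a
  total first-year rate 1.745 μm/a
copper: temperature factor f = -0.080·(3.6) = -0.2880
  sulphur-dioxide contribution → 1.288 μm/a
  chloride contribution → 1.192 μm/a
  ⇒ r_corr(copper) = 2.48 μm/a
Ordering by μm/a: copper (2.48) > zinc (1.75)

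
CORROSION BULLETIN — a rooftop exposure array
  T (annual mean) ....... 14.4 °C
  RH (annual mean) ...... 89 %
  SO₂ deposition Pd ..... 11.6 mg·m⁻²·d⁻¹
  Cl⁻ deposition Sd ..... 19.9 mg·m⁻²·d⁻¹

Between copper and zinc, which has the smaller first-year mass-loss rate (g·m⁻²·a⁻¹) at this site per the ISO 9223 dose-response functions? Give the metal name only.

copper: temperature factor f = -0.080·(4.4) = -0.3520
  SO₂ term: 0.0053·11.6^0.26·exp(0.059·89-0.3520) = 1.345
  Cl⁻ term: 0.01025·19.9^0.27·exp(0.036·89+0.049·14.4) = 1.146
  sum: 1.345 + 1.146 → r_corr = 2.491 μm/a
  mass loss = 2.491 μm/a × 8.96 g/cm³ = 22.32 g·m⁻²·a⁻¹
zinc: temperature factor f = -0.071·(4.4) = -0.3124
  SO₂ term: 0.0129·11.6^0.44·exp(0.046·89-0.3124) = 1.664
  Sd branch = 0.0175·Sd^0.57·e^(0.008·RH+0.085·T) = 0.6671 μm/a
  r_corr = 1.664 + 0.6671 = 2.332 μm/a
  mass loss = 2.332 μm/a × 7.14 g/cm³ = 16.65 g·m⁻²·a⁻¹
Ordering by g·m⁻²·a⁻¹: copper (22.3) > zinc (16.6)

zinc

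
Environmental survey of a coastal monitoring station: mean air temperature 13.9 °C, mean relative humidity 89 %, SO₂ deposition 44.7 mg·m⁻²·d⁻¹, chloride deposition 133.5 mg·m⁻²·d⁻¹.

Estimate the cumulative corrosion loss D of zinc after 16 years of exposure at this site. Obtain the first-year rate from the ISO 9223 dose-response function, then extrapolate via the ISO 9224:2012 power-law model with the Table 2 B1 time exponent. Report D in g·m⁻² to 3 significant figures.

zinc: T>10 °C ⇒ hinge -0.071·(13.9−10) = -0.2769
  Pd branch = 0.0129·Pd^0.44·e^(0.046·RH+f) = 3.122 μm/a
  Sd branch = 0.0175·Sd^0.57·e^(0.008·RH+0.085·T) = 1.892 μm/a
  r_corr = 3.122 + 1.892 = 5.014 μm/a
ISO 9224: D(t) = r_corr · t^b with b = 0.813 (zinc, B1)
  D(16) = 5.014 × 16^0.813 = 5.014 × 9.527 = 47.77 μm
  Mass loss = 47.77 μm × 7.14 g/cm³ = 341.1 g·m⁻²

D(16) = 341 g·m⁻²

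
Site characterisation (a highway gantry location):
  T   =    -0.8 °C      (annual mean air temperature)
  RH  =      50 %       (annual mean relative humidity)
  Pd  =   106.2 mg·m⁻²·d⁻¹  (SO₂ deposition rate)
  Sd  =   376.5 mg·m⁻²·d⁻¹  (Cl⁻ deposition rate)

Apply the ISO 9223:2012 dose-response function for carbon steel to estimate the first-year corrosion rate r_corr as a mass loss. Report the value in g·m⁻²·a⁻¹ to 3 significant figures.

r_corr = 244 g·m⁻²·a⁻¹

carbon steel: temperature factor f = +0.150·(-10.8) = -1.6200
  SO₂ term: 1.77·106.2^0.52·exp(0.02·50-1.6200) = 10.77
  Cl⁻ term: 0.102·376.5^0.62·exp(0.033·50+0.04·-0.8) = 20.34
  sum: 10.77 + 20.34 → r_corr = 31.11 μm/a
Convert to mass loss: 31.11 μm/a × 7.85 g/cm³ = 244.2 g·m⁻²·a⁻¹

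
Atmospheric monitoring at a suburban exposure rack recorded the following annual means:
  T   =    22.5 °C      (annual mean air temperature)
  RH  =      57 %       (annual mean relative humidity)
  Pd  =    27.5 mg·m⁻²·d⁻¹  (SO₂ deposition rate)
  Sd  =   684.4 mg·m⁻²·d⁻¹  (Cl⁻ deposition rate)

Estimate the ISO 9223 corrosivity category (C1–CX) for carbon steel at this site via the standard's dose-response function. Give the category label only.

C5

carbon steel: T>10 °C ⇒ hinge -0.054·(22.5−10) = -0.6750
  SO₂ term: 1.77·27.5^0.52·exp(0.02·57-0.6750) = 15.79
  Cl⁻ term: 0.102·684.4^0.62·exp(0.033·57+0.04·22.5) = 94.25
  r_corr = 15.79 + 94.25 = 110 μm/a
110 μm/a falls in (80, 200] for carbon steel → category C5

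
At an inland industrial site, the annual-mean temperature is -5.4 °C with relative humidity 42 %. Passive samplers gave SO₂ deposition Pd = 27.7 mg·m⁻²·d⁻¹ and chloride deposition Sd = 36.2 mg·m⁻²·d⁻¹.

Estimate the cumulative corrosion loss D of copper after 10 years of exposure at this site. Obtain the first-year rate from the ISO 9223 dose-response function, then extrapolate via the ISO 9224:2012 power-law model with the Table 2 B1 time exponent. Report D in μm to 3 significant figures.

D(10) = 0.537 μm

copper: f(T) = +0.126·(T−10) [T≤10 °C] = -1.9404
  Pd branch = 0.0053·Pd^0.26·e^(0.059·RH+f) = 0.02152 μm/a
  Cl⁻ term: 0.01025·36.2^0.27·exp(0.036·42+0.049·-5.4) = 0.09404
  r_corr = 0.02152 + 0.09404 = 0.1156 μm/a
ISO 9224: D(t) = r_corr · t^b with b = 0.667 (copper, B1)
  D(10) = 0.1156 × 10^0.667 = 0.1156 × 4.645 = 0.5368 μm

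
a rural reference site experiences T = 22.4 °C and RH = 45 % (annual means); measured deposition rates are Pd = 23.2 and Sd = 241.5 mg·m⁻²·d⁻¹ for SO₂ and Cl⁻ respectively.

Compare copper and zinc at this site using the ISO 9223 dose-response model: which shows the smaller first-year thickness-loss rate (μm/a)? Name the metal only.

copper

copper: f(T) = -0.080·(T−10) [T>10 °C] = -0.9920
  Pd branch = 0.0053·Pd^0.26·e^(0.059·RH+f) = 0.06332 μm/a
  Sd branch = 0.01025·Sd^0.27·e^(0.036·RH+0.049·T) = 0.6829 μm/a
  r_corr = 0.06332 + 0.6829 = 0.7462 μm/a
zinc: f(T) = -0.071·(T−10) [T>10 °C] = -0.8804
  Pd branch = 0.0129·Pd^0.44·e^(0.046·RH+f) = 0.1691 μm/a
  Sd branch = 0.0175·Sd^0.57·e^(0.008·RH+0.085·T) = 3.842 μm/a
  r_corr = 0.1691 + 3.842 = 4.011 μm/a
Ordering by μm/a: zinc (4.01) > copper (0.746)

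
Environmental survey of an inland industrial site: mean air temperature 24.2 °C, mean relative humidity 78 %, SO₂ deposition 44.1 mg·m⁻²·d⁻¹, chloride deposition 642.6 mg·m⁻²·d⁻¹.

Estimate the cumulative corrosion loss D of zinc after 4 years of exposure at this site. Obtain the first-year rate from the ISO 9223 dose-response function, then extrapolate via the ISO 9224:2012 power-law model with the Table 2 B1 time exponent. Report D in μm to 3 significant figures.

D(4) = 34.2 μm

zinc: T>10 °C ⇒ hinge -0.071·(24.2−10) = -1.0082
  SO₂ term: 0.0129·44.1^0.44·exp(0.046·78-1.0082) = 0.9006
  Sd branch = 0.0175·Sd^0.57·e^(0.008·RH+0.085·T) = 10.18 μm/a
  sum: 0.9006 + 10.18 → r_corr = 11.08 μm/a
ISO 9224: D(t) = r_corr · t^b with b = 0.813 (zinc, B1)
  D(4) = 11.08 × 4^0.813 = 11.08 × 3.087 = 34.21 μm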